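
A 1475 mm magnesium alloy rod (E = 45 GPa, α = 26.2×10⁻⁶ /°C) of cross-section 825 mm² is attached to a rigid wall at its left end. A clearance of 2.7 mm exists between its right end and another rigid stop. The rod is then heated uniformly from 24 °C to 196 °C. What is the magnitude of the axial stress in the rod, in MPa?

Unrestrained expansion: δ_free = αΔT L = 26.2×10⁻⁶ × 172 × 1475 = 6.647 mm.
After closing the 2.7 mm clearance, 6.647 − 2.7 = 3.947 mm of expansion remains to be suppressed by the wall.
So σ = E(δ_free − g)/L = 45×10³ × 3.947/1475 = 120.4 MPa.

σ ≈ 120 MPa (compressive)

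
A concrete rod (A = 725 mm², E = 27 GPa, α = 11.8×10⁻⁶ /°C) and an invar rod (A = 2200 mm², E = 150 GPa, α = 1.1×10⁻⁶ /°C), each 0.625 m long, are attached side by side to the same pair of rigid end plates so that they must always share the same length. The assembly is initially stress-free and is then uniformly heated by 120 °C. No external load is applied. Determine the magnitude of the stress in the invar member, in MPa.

The concrete has the larger α, so on heating it would change length more than the invar if both were free. The rigid plates force a common final length, so the concrete is put into compression and the invar into tension, with equal and opposite forces P (no external load).
Compatibility of the two members (thermal + elastic change equal): (α₁ − α₂)ΔT = P·[1/(A₁E₁) + 1/(A₂E₂)].
|α₁ − α₂|·ΔT = 10.7×10⁻⁶ × 120 = 0.001284.
1/(A₁E₁) + 1/(A₂E₂) = 1/(725×27×10³) + 1/(2200×150×10³) = 5.412×10⁻⁸ N⁻¹.
P = 0.001284 / 5.412×10⁻⁸ = 23730 N = 23.73 kN.
σ_{invar} = P/A₂ = 23730/2200 = 10.78 MPa, tensile.

σ ≈ 10.8 MPa (tensile)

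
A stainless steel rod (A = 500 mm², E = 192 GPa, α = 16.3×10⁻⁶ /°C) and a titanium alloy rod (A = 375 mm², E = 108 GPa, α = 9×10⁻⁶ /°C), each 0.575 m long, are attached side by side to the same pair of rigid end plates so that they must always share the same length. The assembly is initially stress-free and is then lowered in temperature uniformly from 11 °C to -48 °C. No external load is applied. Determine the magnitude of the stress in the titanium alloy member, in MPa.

σ ≈ 32.7 MPa (compressive)

Equilibrium of a rigid end plate with no external load gives equal and opposite internal forces ±P in the two members. Since α_{stainless steel} > α_{titanium alloy}, cooling drives the stainless steel into tension and the titanium alloy into compression.
Equating the net (thermal + elastic) strains gives |α₁ − α₂|·ΔT = P·[1/(A₁E₁) + 1/(A₂E₂)].
|α₁ − α₂|·ΔT = 7.3×10⁻⁶ × 59 = 0.0004307.
1/(A₁E₁) + 1/(A₂E₂) = 1/(500×192×10³) + 1/(375×108×10³) = 3.511×10⁻⁸ N⁻¹.
So P = 0.0004307 / 3.511×10⁻⁸ = 12.27 kN.
σ_{titanium alloy} = P/A₂ = 12270/375 = 32.71 MPa, compressive.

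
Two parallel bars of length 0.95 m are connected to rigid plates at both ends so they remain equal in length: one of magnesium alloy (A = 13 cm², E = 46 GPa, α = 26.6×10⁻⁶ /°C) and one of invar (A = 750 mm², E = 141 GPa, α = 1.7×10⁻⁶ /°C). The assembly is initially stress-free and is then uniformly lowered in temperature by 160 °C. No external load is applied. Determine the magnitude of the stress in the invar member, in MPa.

Both members must finish at the same length. With the larger α, the magnesium alloy tends to over-contract; the plates restrain it, putting the magnesium alloy in tension and the invar in compression. With no external load the two internal forces are equal and opposite, magnitude P.
Compatibility of the two members (thermal + elastic change equal): (α₁ − α₂)ΔT = P·[1/(A₁E₁) + 1/(A₂E₂)].
|α₁ − α₂|·ΔT = 24.9×10⁻⁶ × 160 = 0.003984.
1/(A₁E₁) + 1/(A₂E₂) = 1/(1300×46×10³) + 1/(750×141×10³) = 2.618×10⁻⁸ N⁻¹.
So P = 0.003984 / 2.618×10⁻⁸ = 152.2 kN.
σ_{invar} = P/A₂ = 152200/750 = 202.9 MPa, compressive.

σ ≈ 203 MPa (compressive)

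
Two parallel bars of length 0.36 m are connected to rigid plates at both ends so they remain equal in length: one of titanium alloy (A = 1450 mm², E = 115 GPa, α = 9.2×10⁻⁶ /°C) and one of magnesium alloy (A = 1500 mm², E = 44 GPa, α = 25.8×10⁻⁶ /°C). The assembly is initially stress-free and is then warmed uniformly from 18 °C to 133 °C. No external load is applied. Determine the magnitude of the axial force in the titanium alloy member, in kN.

P ≈ 90.3 kN (tensile in the titanium alloy)

Both members must finish at the same length. With the larger α, the magnesium alloy tends to over-expand; the plates restrain it, putting the magnesium alloy in compression and the titanium alloy in tension. With no external load the two internal forces are equal and opposite, magnitude P.
Equating the net (thermal + elastic) strains gives |α₁ − α₂|·ΔT = P·[1/(A₁E₁) + 1/(A₂E₂)].
|α₁ − α₂|·ΔT = 16.6×10⁻⁶ × 115 = 0.001909.
1/(A₁E₁) + 1/(A₂E₂) = 1/(1450×115×10³) + 1/(1500×44×10³) = 2.115×10⁻⁸ N⁻¹.
So P = 0.001909 / 2.115×10⁻⁸ = 90.27 kN.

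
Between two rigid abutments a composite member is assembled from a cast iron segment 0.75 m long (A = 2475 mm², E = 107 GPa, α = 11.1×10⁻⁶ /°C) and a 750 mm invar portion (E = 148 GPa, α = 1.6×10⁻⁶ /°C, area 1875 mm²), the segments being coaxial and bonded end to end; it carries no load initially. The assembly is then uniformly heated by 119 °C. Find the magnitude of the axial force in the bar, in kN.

P ≈ 205 kN (compressive)

With the walls removed the bar would change length by δ_free = Σ αᵢΔT Lᵢ = 11.1×10⁻⁶×119×750 + 1.6×10⁻⁶×119×750 = 1.133 mm.
The walls prevent any net length change, so an axial force P (same in every segment) develops. Compatibility: P · Σ Lᵢ/(AᵢEᵢ) = δ_free.
Σ Lᵢ/(AᵢEᵢ) = 750/(2475×107×10³) + 750/(1875×148×10³) = 5.535×10⁻⁶ mm/N.
So P = 1.133 / 5.535×10⁻⁶ = 204.8 kN, compressive.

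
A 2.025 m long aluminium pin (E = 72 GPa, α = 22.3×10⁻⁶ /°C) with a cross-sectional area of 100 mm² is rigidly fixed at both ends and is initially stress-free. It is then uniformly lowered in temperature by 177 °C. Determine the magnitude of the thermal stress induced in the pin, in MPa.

The supports are rigid, so the total axial strain is zero. The restrained thermal strain is ε = αΔT = 22.3×10⁻⁶ × 177 = 3947.1×10⁻⁶.
Hence σ = E·αΔT = 72×10³ × 3947.1×10⁻⁶ = 284.2 MPa, tensile.

σ ≈ 284 MPa (tensile)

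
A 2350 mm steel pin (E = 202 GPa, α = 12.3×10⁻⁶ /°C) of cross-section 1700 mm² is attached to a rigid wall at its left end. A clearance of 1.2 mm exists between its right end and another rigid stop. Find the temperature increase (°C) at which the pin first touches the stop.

The gap closes when αΔT L = 1.2 mm, since the pin is still unstressed at that instant.
So ΔT = g/(αL) = 1.2/(12.3×10⁻⁶ × 2350) = 41.52 °C.

ΔT ≈ 41.5 °C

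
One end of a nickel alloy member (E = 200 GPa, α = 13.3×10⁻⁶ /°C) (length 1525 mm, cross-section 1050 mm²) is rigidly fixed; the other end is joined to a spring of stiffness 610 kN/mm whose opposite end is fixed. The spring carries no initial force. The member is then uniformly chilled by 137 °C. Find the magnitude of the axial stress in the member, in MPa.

σ ≈ 297 MPa (tensile)

If the spring were absent the member would shorten by αΔT L = 13.3×10⁻⁶ × 137 × 1525 = 2.779 mm.
Let P be the tensile force in the spring. The member extends elastically by PL/(AE) and the spring stretches by P/k; together these equal δ_free.
So P = δ_free / [L/(AE) + 1/k] = 2.779 / [ 1525/(1050×200×10³) + 1/(610×10³) ].
P = 2.779 / 8.901×10⁻⁶ = 312200 N.
σ = P/A = 312200/1050 = 297.3 MPa.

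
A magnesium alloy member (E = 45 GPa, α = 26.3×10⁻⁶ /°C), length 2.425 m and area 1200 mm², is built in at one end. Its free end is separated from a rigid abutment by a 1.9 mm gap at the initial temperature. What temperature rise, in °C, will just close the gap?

ΔT ≈ 29.8 °C

Contact occurs when the free expansion equals the gap: αΔT L = 1.9 mm.
ΔT = 1.9 / (26.3×10⁻⁶ × 2425) = 29.79 °C.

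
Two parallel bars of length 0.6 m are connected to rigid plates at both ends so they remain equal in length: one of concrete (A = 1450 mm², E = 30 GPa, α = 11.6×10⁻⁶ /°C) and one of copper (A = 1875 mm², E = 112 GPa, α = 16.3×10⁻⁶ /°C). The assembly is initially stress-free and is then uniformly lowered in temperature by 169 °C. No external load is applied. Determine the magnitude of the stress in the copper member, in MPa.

Both members must finish at the same length. With the larger α, the copper tends to over-contract; the plates restrain it, putting the copper in tension and the concrete in compression. With no external load the two internal forces are equal and opposite, magnitude P.
Setting the final lengths equal and cancelling L: (α₁ − α₂)ΔT = P/(A₁E₁) + P/(A₂E₂).
|α₁ − α₂|·ΔT = 4.7×10⁻⁶ × 169 = 0.0007943.
1/(A₁E₁) + 1/(A₂E₂) = 1/(1450×30×10³) + 1/(1875×112×10³) = 2.775×10⁻⁸ N⁻¹.
P = 0.0007943 / 2.775×10⁻⁸ = 28620 N = 28.62 kN.
σ_{copper} = P/A₂ = 28620/1875 = 15.27 MPa, tensile.

σ ≈ 15.3 MPa (tensile)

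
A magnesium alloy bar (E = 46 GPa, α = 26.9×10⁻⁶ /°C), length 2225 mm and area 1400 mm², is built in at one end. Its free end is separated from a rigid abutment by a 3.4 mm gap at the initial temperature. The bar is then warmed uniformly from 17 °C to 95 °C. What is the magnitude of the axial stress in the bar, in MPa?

σ ≈ 26.2 MPa (compressive)

If the wall were absent the bar would grow by αΔT L = 26.9×10⁻⁶ × 78 × 2225 = 4.668 mm.
This exceeds the 3.4 mm gap, so the wall pushes back. The portion of expansion that must be recovered elastically is δ_free − gap = 4.668 − 3.4 = 1.268 mm.
Compatibility: PL/(AE) = 1.268 mm, so σ = P/A = E × (1.268/2225) = 26.23 MPa.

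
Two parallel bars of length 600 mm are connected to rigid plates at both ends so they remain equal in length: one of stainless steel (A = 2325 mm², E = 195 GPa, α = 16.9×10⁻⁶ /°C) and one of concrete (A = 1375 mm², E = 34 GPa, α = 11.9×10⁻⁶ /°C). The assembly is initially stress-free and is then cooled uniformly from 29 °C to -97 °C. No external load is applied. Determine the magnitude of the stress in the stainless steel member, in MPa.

σ ≈ 11.5 MPa (tensile)

Equilibrium of a rigid end plate with no external load gives equal and opposite internal forces ±P in the two members. Since α_{stainless steel} > α_{concrete}, cooling drives the stainless steel into tension and the concrete into compression.
Setting the final lengths equal and cancelling L: (α₁ − α₂)ΔT = P/(A₁E₁) + P/(A₂E₂).
|α₁ − α₂|·ΔT = 5×10⁻⁶ × 126 = 0.00063.
1/(A₁E₁) + 1/(A₂E₂) = 1/(2325×195×10³) + 1/(1375×34×10³) = 2.36×10⁻⁸ N⁻¹.
P = 0.00063 / 2.36×10⁻⁸ = 26700 N = 26.7 kN.
σ_{stainless steel} = P/A₁ = 26700/2325 = 11.48 MPa, tensile.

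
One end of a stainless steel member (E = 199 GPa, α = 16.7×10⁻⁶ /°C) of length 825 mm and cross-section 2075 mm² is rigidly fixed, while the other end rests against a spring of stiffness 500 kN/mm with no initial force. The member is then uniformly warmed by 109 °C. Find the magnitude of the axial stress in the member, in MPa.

If the spring were absent the member would lengthen by αΔT L = 16.7×10⁻⁶ × 109 × 825 = 1.502 mm.
With a force P in the spring, the elastic change of the member is PL/(AE) and that of the spring is P/k; compatibility requires their sum to equal δ_free.
So P = δ_free / [L/(AE) + 1/k] = 1.502 / [ 825/(2075×199×10³) + 1/(500×10³) ].
P = 1.502 / 3.998×10⁻⁶ = 375600 N.
σ = P/A = 375600/2075 = 181 MPa.

σ ≈ 181 MPa (compressive)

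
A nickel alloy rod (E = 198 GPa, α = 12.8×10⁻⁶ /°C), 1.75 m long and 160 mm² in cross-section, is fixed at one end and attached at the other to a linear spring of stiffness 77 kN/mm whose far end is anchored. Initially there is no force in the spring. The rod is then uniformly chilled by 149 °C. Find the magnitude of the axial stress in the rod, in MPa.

σ ≈ 306 MPa (tensile)

The unrestrained thermal change is αΔT L = 12.8×10⁻⁶ × 149 × 1750 = 3.338 mm.
With a force P in the spring, the elastic change of the rod is PL/(AE) and that of the spring is P/k; compatibility requires their sum to equal δ_free.
P [ L/(AE) + 1/k ] = δ_free → P [ 1750/(160×198×10³) + 1/(77×10³) ] = 3.338.
P = 3.338 / 6.823×10⁻⁵ = 48920 N.
σ = P/A = 48920/160 = 305.7 MPa.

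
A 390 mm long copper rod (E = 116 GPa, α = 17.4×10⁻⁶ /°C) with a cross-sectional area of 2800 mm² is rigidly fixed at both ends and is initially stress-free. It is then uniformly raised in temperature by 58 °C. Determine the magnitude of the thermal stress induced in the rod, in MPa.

σ ≈ 117 MPa (compressive)

With length fixed, the mechanical strain must cancel the thermal strain αΔT = 17.4×10⁻⁶ × 58 = 1009.2×10⁻⁶.
The stress required to suppress this strain is σ = Eε = 116×10³ × 1009.2×10⁻⁶ = 117.1 MPa, compressive since the rod is trying to expand.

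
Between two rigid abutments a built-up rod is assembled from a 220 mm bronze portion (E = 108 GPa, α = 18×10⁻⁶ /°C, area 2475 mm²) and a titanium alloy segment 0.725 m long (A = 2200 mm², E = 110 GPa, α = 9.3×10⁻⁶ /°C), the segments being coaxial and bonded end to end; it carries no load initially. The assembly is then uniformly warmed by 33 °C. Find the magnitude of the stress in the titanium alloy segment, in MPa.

Free thermal expansion of the whole bar: Σ αᵢΔT Lᵢ = 18×10⁻⁶×33×220 + 9.3×10⁻⁶×33×725 = 0.3532 mm.
The walls prevent any net length change, so an axial force P (same in every segment) develops. Compatibility: P · Σ Lᵢ/(AᵢEᵢ) = δ_free.
Σ Lᵢ/(AᵢEᵢ) = 220/(2475×108×10³) + 725/(2200×110×10³) = 3.819×10⁻⁶ mm/N.
P = 0.3532 / 3.819×10⁻⁶ = 92480 N = 92.48 kN, compressive.
σ_{titanium alloy} = P / A = 92480 / 2200 = 42.04 MPa.

σ ≈ 42 MPa (compressive)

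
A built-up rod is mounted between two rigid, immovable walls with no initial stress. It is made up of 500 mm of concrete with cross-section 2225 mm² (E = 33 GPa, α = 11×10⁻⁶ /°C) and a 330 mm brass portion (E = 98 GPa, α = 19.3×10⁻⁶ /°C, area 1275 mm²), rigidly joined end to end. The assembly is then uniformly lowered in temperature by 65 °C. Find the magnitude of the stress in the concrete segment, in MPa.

σ ≈ 36.7 MPa (tensile)

Free thermal contraction of the whole bar: Σ αᵢΔT Lᵢ = 11×10⁻⁶×65×500 + 19.3×10⁻⁶×65×330 = 0.7715 mm.
Since the ends are fixed, an axial force P builds up, equal in every segment, with P · Σ Lᵢ/(AᵢEᵢ) = δ_free.
The series flexibility is Σ Lᵢ/(AᵢEᵢ) = 500/(2225×33×10³) + 330/(1275×98×10³) = 9.451×10⁻⁶ mm/N.
P = 0.7715 / 9.451×10⁻⁶ = 81630 N = 81.63 kN, tensile.
σ_{concrete} = P / A = 81630 / 2225 = 36.69 MPa.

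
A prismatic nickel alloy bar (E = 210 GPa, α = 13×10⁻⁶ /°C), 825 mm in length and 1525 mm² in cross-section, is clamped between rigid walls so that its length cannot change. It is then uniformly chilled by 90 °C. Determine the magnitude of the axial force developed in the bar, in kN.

P ≈ 375 kN (tensile)

Full restraint means ε = 0, so the stress is σ = EαΔT = 210×10³ × 13×10⁻⁶ × 90 = 245.7 MPa.
P = AEαΔT = 1525 × 210×10³ × 13×10⁻⁶ × 90 = 374.7 kN (tensile).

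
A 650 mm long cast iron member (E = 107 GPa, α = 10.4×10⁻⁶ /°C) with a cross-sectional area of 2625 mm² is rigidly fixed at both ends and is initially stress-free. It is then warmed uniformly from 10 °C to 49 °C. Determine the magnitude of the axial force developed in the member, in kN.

The ends cannot move, so σ = EαΔT = 107×10³ × 10.4×10⁻⁶ × 39 = 43.4 MPa.
Axial force P = σA = 43.4 × 2625 = 113900 N = 113.9 kN, compressive.

P ≈ 114 kN (compressive)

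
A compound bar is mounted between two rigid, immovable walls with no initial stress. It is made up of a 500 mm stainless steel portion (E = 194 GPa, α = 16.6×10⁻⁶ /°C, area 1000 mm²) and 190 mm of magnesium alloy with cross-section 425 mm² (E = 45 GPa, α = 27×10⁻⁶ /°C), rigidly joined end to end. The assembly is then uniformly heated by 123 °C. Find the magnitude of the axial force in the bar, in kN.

If the supports were absent, the total length change would be Σ αᵢΔT Lᵢ = 16.6×10⁻⁶×123×500 + 27×10⁻⁶×123×190 = 1.652 mm.
Since the ends are fixed, an axial force P builds up, equal in every segment, with P · Σ Lᵢ/(AᵢEᵢ) = δ_free.
The series flexibility is Σ Lᵢ/(AᵢEᵢ) = 500/(1000×194×10³) + 190/(425×45×10³) = 1.251×10⁻⁵ mm/N.
P = 1.652 / 1.251×10⁻⁵ = 132000 N = 132 kN, compressive.

P ≈ 132 kN (compressive)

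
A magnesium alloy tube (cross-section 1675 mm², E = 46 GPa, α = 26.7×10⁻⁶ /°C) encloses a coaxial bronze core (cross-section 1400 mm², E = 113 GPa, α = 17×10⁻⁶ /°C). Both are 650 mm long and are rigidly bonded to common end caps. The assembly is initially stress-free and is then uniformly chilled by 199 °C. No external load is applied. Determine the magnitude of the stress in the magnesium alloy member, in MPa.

σ ≈ 59.7 MPa (tensile)

Equilibrium of a rigid end plate with no external load gives equal and opposite internal forces ±P in the two members. Since α_{magnesium alloy} > α_{bronze}, cooling drives the magnesium alloy into tension and the bronze into compression.
Setting the final lengths equal and cancelling L: (α₁ − α₂)ΔT = P/(A₁E₁) + P/(A₂E₂).
|α₁ − α₂|·ΔT = 9.7×10⁻⁶ × 199 = 0.00193.
1/(A₁E₁) + 1/(A₂E₂) = 1/(1675×46×10³) + 1/(1400×113×10³) = 1.93×10⁻⁸ N⁻¹.
P = 0.00193 / 1.93×10⁻⁸ = 100000 N = 100 kN.
σ_{magnesium alloy} = P/A₁ = 100000/1675 = 59.71 MPa, tensile.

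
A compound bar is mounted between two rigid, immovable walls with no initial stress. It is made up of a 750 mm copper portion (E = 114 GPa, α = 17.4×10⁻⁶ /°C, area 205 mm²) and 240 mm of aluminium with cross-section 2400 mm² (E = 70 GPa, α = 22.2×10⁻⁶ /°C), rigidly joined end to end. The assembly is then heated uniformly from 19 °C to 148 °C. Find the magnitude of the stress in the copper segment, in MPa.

σ ≈ 345 MPa (compressive)

With the walls removed the bar would change length by δ_free = Σ αᵢΔT Lᵢ = 17.4×10⁻⁶×129×750 + 22.2×10⁻⁶×129×240 = 2.371 mm.
The walls prevent any net length change, so an axial force P (same in every segment) develops. Compatibility: P · Σ Lᵢ/(AᵢEᵢ) = δ_free.
The series flexibility is Σ Lᵢ/(AᵢEᵢ) = 750/(205×114×10³) + 240/(2400×70×10³) = 3.352×10⁻⁵ mm/N.
So P = 2.371 / 3.352×10⁻⁵ = 70.72 kN, compressive.
σ_{copper} = P / A = 70720 / 205 = 345 MPa.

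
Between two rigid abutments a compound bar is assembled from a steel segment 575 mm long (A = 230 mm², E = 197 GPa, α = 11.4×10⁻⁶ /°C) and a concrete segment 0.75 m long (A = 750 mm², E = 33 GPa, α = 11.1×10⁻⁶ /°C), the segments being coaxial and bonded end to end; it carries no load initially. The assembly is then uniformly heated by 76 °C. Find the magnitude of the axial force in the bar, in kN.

P ≈ 26.3 kN (compressive)

Free thermal expansion of the whole bar: Σ αᵢΔT Lᵢ = 11.4×10⁻⁶×76×575 + 11.1×10⁻⁶×76×750 = 1.131 mm.
The rigid supports impose zero overall length change; the single axial force P common to all segments must satisfy P Σ Lᵢ/(AᵢEᵢ) = δ_free.
Σ Lᵢ/(AᵢEᵢ) = 575/(230×197×10³) + 750/(750×33×10³) = 4.299×10⁻⁵ mm/N.
P = 1.131 / 4.299×10⁻⁵ = 26300 N = 26.3 kN, compressive.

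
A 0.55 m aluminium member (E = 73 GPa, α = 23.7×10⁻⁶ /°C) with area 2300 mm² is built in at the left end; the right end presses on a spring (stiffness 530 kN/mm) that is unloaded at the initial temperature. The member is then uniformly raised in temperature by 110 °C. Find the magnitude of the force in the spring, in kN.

If the spring were absent the member would lengthen by αΔT L = 23.7×10⁻⁶ × 110 × 550 = 1.434 mm.
With a force P in the spring, the elastic change of the member is PL/(AE) and that of the spring is P/k; compatibility requires their sum to equal δ_free.
P [ L/(AE) + 1/k ] = δ_free → P [ 550/(2300×73×10³) + 1/(530×10³) ] = 1.434.
P = 1.434 / 5.163×10⁻⁶ = 277700 N.

P ≈ 278 kN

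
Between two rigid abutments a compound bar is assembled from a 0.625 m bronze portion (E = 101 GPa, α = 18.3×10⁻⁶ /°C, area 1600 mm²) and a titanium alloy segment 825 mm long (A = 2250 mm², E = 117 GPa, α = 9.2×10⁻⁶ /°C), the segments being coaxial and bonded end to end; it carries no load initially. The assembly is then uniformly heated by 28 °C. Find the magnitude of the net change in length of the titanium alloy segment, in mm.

With the walls removed the bar would change length by δ_free = Σ αᵢΔT Lᵢ = 18.3×10⁻⁶×28×625 + 9.2×10⁻⁶×28×825 = 0.5328 mm.
The rigid supports impose zero overall length change; the single axial force P common to all segments must satisfy P Σ Lᵢ/(AᵢEᵢ) = δ_free.
Σ Lᵢ/(AᵢEᵢ) = 625/(1600×101×10³) + 825/(2250×117×10³) = 7.001×10⁻⁶ mm/N.
So P = 0.5328 / 7.001×10⁻⁶ = 76.09 kN, compressive.
For the titanium alloy segment, free thermal change = 9.2×10⁻⁶×28×825 = 0.2125 mm and elastic change from P = 76090×825/(2250×117×10³) = 0.2385 mm; these oppose, so the net change is 0.026 mm (segment shortens).

|ΔL| ≈ 0.026 mm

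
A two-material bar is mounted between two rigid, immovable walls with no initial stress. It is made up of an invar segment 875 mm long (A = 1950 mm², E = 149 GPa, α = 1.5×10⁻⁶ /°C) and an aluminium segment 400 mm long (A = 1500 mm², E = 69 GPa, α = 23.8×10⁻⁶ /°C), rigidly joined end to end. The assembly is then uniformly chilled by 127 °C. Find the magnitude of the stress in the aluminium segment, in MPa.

If the supports were absent, the total length change would be Σ αᵢΔT Lᵢ = 1.5×10⁻⁶×127×875 + 23.8×10⁻⁶×127×400 = 1.376 mm.
The rigid supports impose zero overall length change; the single axial force P common to all segments must satisfy P Σ Lᵢ/(AᵢEᵢ) = δ_free.
Σ Lᵢ/(AᵢEᵢ) = 875/(1950×149×10³) + 400/(1500×69×10³) = 6.876×10⁻⁶ mm/N.
So P = 1.376 / 6.876×10⁻⁶ = 200.1 kN, tensile.
σ_{aluminium} = P / A = 200100 / 1500 = 133.4 MPa.

σ ≈ 133 MPa (tensile)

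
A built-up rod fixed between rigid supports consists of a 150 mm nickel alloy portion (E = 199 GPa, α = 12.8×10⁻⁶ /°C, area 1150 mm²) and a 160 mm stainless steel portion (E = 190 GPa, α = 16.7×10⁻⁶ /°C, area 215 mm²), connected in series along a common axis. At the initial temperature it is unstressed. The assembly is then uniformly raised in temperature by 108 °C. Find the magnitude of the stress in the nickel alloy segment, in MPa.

σ ≈ 94.3 MPa (compressive)

With the walls removed the bar would change length by δ_free = Σ αᵢΔT Lᵢ = 12.8×10⁻⁶×108×150 + 16.7×10⁻⁶×108×160 = 0.4959 mm.
Since the ends are fixed, an axial force P builds up, equal in every segment, with P · Σ Lᵢ/(AᵢEᵢ) = δ_free.
Σ Lᵢ/(AᵢEᵢ) = 150/(1150×199×10³) + 160/(215×190×10³) = 4.572×10⁻⁶ mm/N.
Hence P = δ_free / Σ(L/AE) = 0.4959/4.572×10⁻⁶ = 108.5 kN (compressive).
σ_{nickel alloy} = P / A = 108500 / 1150 = 94.32 MPa.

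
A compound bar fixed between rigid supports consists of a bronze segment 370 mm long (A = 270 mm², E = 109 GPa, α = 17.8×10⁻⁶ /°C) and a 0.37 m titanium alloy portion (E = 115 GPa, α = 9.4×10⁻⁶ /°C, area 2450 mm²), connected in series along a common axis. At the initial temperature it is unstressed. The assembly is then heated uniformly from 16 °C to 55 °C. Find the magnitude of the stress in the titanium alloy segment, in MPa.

σ ≈ 11.5 MPa (compressive)

Free thermal expansion of the whole bar: Σ αᵢΔT Lᵢ = 17.8×10⁻⁶×39×370 + 9.4×10⁻⁶×39×370 = 0.3925 mm.
The walls prevent any net length change, so an axial force P (same in every segment) develops. Compatibility: P · Σ Lᵢ/(AᵢEᵢ) = δ_free.
Σ Lᵢ/(AᵢEᵢ) = 370/(270×109×10³) + 370/(2450×115×10³) = 1.389×10⁻⁵ mm/N.
So P = 0.3925 / 1.389×10⁻⁵ = 28.27 kN, compressive.
σ_{titanium alloy} = P / A = 28270 / 2450 = 11.54 MPa.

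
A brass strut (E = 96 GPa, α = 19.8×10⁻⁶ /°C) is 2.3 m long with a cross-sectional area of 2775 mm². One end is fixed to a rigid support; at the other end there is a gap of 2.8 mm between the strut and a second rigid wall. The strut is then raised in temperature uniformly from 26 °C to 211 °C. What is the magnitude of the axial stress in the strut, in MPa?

Free thermal elongation = αΔT L = 19.8×10⁻⁶ × 185 × 2300 = 8.425 mm.
After closing the 2.8 mm clearance, 8.425 − 2.8 = 5.625 mm of expansion remains to be suppressed by the wall.
That suppressed elongation corresponds to σ = E·Δ/L = 96×10³ × 5.625/2300 = 234.8 MPa.

σ ≈ 235 MPa (compressive)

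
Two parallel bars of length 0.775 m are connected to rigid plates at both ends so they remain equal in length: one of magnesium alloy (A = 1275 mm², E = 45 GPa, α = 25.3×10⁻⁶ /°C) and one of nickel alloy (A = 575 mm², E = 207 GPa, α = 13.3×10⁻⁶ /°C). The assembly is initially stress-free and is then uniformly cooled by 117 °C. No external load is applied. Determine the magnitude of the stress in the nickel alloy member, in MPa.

The magnesium alloy has the larger α, so on cooling it would change length more than the nickel alloy if both were free. The rigid plates force a common final length, so the magnesium alloy is put into tension and the nickel alloy into compression, with equal and opposite forces P (no external load).
Equating the net (thermal + elastic) strains gives |α₁ − α₂|·ΔT = P·[1/(A₁E₁) + 1/(A₂E₂)].
|α₁ − α₂|·ΔT = 12×10⁻⁶ × 117 = 0.001404.
1/(A₁E₁) + 1/(A₂E₂) = 1/(1275×45×10³) + 1/(575×207×10³) = 2.583×10⁻⁸ N⁻¹.
P = 0.001404 / 2.583×10⁻⁸ = 54350 N = 54.35 kN.
σ_{nickel alloy} = P/A₂ = 54350/575 = 94.53 MPa, compressive.

σ ≈ 94.5 MPa (compressive)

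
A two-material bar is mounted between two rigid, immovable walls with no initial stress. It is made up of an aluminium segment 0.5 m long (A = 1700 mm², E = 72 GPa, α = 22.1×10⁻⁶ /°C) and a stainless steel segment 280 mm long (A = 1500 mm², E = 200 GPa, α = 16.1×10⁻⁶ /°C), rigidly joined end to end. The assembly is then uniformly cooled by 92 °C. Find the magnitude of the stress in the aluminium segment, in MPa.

If the supports were absent, the total length change would be Σ αᵢΔT Lᵢ = 22.1×10⁻⁶×92×500 + 16.1×10⁻⁶×92×280 = 1.431 mm.
The walls prevent any net length change, so an axial force P (same in every segment) develops. Compatibility: P · Σ Lᵢ/(AᵢEᵢ) = δ_free.
Σ Lᵢ/(AᵢEᵢ) = 500/(1700×72×10³) + 280/(1500×200×10³) = 5.018×10⁻⁶ mm/N.
Hence P = δ_free / Σ(L/AE) = 1.431/5.018×10⁻⁶ = 285.2 kN (tensile).
σ_{aluminium} = P / A = 285200 / 1700 = 167.8 MPa.

σ ≈ 168 MPa (tensile)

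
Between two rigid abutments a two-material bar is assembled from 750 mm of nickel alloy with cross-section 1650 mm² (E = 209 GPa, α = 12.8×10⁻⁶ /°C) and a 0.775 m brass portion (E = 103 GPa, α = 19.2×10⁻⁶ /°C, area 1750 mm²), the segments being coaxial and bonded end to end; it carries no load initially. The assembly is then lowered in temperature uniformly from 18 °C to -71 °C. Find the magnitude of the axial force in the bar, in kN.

If the supports were absent, the total length change would be Σ αᵢΔT Lᵢ = 12.8×10⁻⁶×89×750 + 19.2×10⁻⁶×89×775 = 2.179 mm.
Since the ends are fixed, an axial force P builds up, equal in every segment, with P · Σ Lᵢ/(AᵢEᵢ) = δ_free.
The series flexibility is Σ Lᵢ/(AᵢEᵢ) = 750/(1650×209×10³) + 775/(1750×103×10³) = 6.474×10⁻⁶ mm/N.
So P = 2.179 / 6.474×10⁻⁶ = 336.5 kN, tensile.

P ≈ 337 kN (tensile)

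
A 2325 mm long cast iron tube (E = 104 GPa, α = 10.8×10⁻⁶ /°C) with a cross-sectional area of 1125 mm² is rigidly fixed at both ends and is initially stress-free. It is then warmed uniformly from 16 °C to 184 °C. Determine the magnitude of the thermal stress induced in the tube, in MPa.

The supports are rigid, so the total axial strain is zero. The restrained thermal strain is ε = αΔT = 10.8×10⁻⁶ × 168 = 1814.4×10⁻⁶.
Hence σ = E·αΔT = 104×10³ × 1814.4×10⁻⁶ = 188.7 MPa, compressive.

σ ≈ 189 MPa (compressive)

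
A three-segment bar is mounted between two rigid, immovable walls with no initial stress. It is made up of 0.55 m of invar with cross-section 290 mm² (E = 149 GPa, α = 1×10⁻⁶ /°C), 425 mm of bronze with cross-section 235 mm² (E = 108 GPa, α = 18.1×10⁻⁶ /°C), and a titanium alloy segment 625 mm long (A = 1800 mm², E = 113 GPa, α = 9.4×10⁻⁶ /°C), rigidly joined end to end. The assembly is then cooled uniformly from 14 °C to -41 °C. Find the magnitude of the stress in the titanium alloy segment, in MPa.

Free thermal contraction of the whole bar: Σ αᵢΔT Lᵢ = 1×10⁻⁶×55×550 + 18.1×10⁻⁶×55×425 + 9.4×10⁻⁶×55×625 = 0.7765 mm.
The walls prevent any net length change, so an axial force P (same in every segment) develops. Compatibility: P · Σ Lᵢ/(AᵢEᵢ) = δ_free.
The series flexibility is Σ Lᵢ/(AᵢEᵢ) = 550/(290×149×10³) + 425/(235×108×10³) + 625/(1800×113×10³) = 3.255×10⁻⁵ mm/N.
P = 0.7765 / 3.255×10⁻⁵ = 23860 N = 23.86 kN, tensile.
σ_{titanium alloy} = P / A = 23860 / 1800 = 13.25 MPa.

σ ≈ 13.3 MPa (tensile)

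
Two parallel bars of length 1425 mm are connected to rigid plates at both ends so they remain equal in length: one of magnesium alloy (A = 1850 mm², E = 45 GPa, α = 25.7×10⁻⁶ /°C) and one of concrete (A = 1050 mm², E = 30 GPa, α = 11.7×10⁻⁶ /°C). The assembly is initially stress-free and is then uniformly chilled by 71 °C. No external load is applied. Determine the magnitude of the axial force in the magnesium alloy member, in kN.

Equilibrium of a rigid end plate with no external load gives equal and opposite internal forces ±P in the two members. Since α_{magnesium alloy} > α_{concrete}, cooling drives the magnesium alloy into tension and the concrete into compression.
Equating the net (thermal + elastic) strains gives |α₁ − α₂|·ΔT = P·[1/(A₁E₁) + 1/(A₂E₂)].
|α₁ − α₂|·ΔT = 14×10⁻⁶ × 71 = 0.000994.
1/(A₁E₁) + 1/(A₂E₂) = 1/(1850×45×10³) + 1/(1050×30×10³) = 4.376×10⁻⁸ N⁻¹.
So P = 0.000994 / 4.376×10⁻⁸ = 22.72 kN.

P ≈ 22.7 kN (tensile in the magnesium alloy)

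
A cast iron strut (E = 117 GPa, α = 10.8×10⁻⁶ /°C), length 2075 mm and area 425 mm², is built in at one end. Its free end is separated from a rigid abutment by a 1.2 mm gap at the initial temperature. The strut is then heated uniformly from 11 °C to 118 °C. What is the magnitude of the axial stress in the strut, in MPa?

Free thermal elongation = αΔT L = 10.8×10⁻⁶ × 107 × 2075 = 2.398 mm.
This exceeds the 1.2 mm gap, so the wall pushes back. The portion of expansion that must be recovered elastically is δ_free − gap = 2.398 − 1.2 = 1.198 mm.
So σ = E(δ_free − g)/L = 117×10³ × 1.198/2075 = 67.54 MPa.

σ ≈ 67.5 MPa (compressive)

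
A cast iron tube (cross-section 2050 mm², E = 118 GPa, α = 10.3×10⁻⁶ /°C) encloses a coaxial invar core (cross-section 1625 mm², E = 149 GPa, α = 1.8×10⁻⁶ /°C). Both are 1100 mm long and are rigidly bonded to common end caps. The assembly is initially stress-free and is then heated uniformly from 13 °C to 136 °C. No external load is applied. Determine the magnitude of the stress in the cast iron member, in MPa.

Both members must finish at the same length. With the larger α, the cast iron tends to over-expand; the plates restrain it, putting the cast iron in compression and the invar in tension. With no external load the two internal forces are equal and opposite, magnitude P.
Equating the net (thermal + elastic) strains gives |α₁ − α₂|·ΔT = P·[1/(A₁E₁) + 1/(A₂E₂)].
|α₁ − α₂|·ΔT = 8.5×10⁻⁶ × 123 = 0.001045.
1/(A₁E₁) + 1/(A₂E₂) = 1/(2050×118×10³) + 1/(1625×149×10³) = 8.264×10⁻⁹ N⁻¹.
So P = 0.001045 / 8.264×10⁻⁹ = 126.5 kN.
σ_{cast iron} = P/A₁ = 126500/2050 = 61.71 MPa, compressive.

σ ≈ 61.7 MPa (compressive)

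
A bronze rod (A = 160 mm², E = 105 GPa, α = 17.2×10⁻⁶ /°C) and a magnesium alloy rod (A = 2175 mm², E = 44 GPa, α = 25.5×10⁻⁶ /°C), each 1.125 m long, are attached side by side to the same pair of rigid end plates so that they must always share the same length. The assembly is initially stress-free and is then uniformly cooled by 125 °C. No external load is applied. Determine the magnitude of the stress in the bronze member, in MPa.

σ ≈ 92.7 MPa (compressive)

Equilibrium of a rigid end plate with no external load gives equal and opposite internal forces ±P in the two members. Since α_{magnesium alloy} > α_{bronze}, cooling drives the magnesium alloy into tension and the bronze into compression.
Setting the final lengths equal and cancelling L: (α₁ − α₂)ΔT = P/(A₁E₁) + P/(A₂E₂).
|α₁ − α₂|·ΔT = 8.3×10⁻⁶ × 125 = 0.001038.
1/(A₁E₁) + 1/(A₂E₂) = 1/(160×105×10³) + 1/(2175×44×10³) = 6.997×10⁻⁸ N⁻¹.
P = 0.001038 / 6.997×10⁻⁸ = 14830 N = 14.83 kN.
σ_{bronze} = P/A₁ = 14830/160 = 92.67 MPa, compressive.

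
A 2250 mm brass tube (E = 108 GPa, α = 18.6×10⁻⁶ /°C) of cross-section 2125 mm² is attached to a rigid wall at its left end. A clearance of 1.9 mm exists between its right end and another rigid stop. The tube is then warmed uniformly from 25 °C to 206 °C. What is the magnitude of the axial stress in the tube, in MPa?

σ ≈ 272 MPa (compressive)

Free thermal elongation = αΔT L = 18.6×10⁻⁶ × 181 × 2250 = 7.575 mm.
This exceeds the 1.9 mm gap, so the wall pushes back. The portion of expansion that must be recovered elastically is δ_free − gap = 7.575 − 1.9 = 5.675 mm.
Compatibility: PL/(AE) = 5.675 mm, so σ = P/A = E × (5.675/2250) = 272.4 MPa.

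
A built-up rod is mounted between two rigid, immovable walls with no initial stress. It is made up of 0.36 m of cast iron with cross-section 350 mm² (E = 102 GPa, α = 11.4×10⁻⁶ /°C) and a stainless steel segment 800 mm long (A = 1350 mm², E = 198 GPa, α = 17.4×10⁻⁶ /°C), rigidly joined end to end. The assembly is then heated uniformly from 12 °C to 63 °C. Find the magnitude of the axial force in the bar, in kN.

P ≈ 70.3 kN (compressive)

If the supports were absent, the total length change would be Σ αᵢΔT Lᵢ = 11.4×10⁻⁶×51×360 + 17.4×10⁻⁶×51×800 = 0.9192 mm.
Since the ends are fixed, an axial force P builds up, equal in every segment, with P · Σ Lᵢ/(AᵢEᵢ) = δ_free.
The series flexibility is Σ Lᵢ/(AᵢEᵢ) = 360/(350×102×10³) + 800/(1350×198×10³) = 1.308×10⁻⁵ mm/N.
P = 0.9192 / 1.308×10⁻⁵ = 70290 N = 70.29 kN, compressive.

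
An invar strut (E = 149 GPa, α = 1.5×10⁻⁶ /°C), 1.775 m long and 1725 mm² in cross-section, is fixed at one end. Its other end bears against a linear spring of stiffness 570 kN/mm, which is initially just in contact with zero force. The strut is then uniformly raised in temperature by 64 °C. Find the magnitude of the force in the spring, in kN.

If the spring were absent the strut would lengthen by αΔT L = 1.5×10⁻⁶ × 64 × 1775 = 0.1704 mm.
With a force P in the spring, the elastic change of the strut is PL/(AE) and that of the spring is P/k; compatibility requires their sum to equal δ_free.
So P = δ_free / [L/(AE) + 1/k] = 0.1704 / [ 1775/(1725×149×10³) + 1/(570×10³) ].
P = 0.1704 / 8.66×10⁻⁶ = 19680 N.

P ≈ 19.7 kN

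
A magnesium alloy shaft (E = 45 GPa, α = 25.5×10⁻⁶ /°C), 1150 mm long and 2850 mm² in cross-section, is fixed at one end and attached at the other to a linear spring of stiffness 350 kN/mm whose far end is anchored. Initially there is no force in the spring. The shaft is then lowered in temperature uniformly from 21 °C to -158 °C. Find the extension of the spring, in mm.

If the spring were absent the shaft would shorten by αΔT L = 25.5×10⁻⁶ × 179 × 1150 = 5.249 mm.
With a force P in the spring, the elastic change of the shaft is PL/(AE) and that of the spring is P/k; compatibility requires their sum to equal δ_free.
So P = δ_free / [L/(AE) + 1/k] = 5.249 / [ 1150/(2850×45×10³) + 1/(350×10³) ].
P = 5.249 / 1.182×10⁻⁵ = 443900 N.
Spring extension = P/k = 443900/(350×10³) = 1.268 mm.

δ ≈ 1.27 mm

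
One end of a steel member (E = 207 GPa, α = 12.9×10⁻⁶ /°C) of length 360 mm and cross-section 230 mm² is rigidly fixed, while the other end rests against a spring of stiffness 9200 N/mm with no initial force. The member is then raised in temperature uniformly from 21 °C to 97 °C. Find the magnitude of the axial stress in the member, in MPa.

σ ≈ 13.2 MPa (compressive)

The unrestrained thermal change is αΔT L = 12.9×10⁻⁶ × 76 × 360 = 0.3529 mm.
Let P be the compressive force at the spring. The member shortens elastically by PL/(AE) and the spring compresses by P/k; together these equal δ_free.
P [ L/(AE) + 1/k ] = δ_free → P [ 360/(230×207×10³) + 1/(9200) ] = 0.3529.
P = 0.3529 / 0.0001163 = 3036 N.
σ = P/A = 3036/230 = 13.2 MPa.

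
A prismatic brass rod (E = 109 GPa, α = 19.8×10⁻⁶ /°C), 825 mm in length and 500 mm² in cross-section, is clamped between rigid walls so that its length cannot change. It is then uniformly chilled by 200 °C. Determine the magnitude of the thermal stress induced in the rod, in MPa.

Because both ends are immovable the net strain is zero, and the suppressed thermal strain is αΔT = 19.8×10⁻⁶ × 200 = 3960×10⁻⁶.
σ = EαΔT = 109×10³ × 19.8×10⁻⁶ × 200 = 431.6 MPa (tensile; the rod is trying to contract).

σ ≈ 432 MPa (tensile)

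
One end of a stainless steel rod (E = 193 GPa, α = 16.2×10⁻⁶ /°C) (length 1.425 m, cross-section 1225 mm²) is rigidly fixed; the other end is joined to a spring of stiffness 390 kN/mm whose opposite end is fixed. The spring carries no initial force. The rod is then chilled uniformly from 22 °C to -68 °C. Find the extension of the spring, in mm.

Free thermal contraction: δ_free = αΔT L = 16.2×10⁻⁶ × 90 × 1425 = 2.078 mm.
Let P be the tensile force in the spring. The rod extends elastically by PL/(AE) and the spring stretches by P/k; together these equal δ_free.
So P = δ_free / [L/(AE) + 1/k] = 2.078 / [ 1425/(1225×193×10³) + 1/(390×10³) ].
P = 2.078 / 8.591×10⁻⁶ = 241800 N.
Spring extension = P/k = 241800/(390×10³) = 0.6201 mm.

δ ≈ 0.62 mm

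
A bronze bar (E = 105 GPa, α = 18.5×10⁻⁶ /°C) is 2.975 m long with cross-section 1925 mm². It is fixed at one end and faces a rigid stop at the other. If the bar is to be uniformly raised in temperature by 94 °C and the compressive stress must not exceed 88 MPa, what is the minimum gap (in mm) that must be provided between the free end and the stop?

With no wall the bar would lengthen by αΔT L = 18.5×10⁻⁶ × 94 × 2975 = 5.174 mm.
A stress of 88 MPa corresponds to the wall pushing the bar back by σL/E = 88×2975/(105×10³) = 2.493 mm.
The gap must absorb the remainder: g_min = 5.174 − 2.493 = 2.68 mm.

g ≈ 2.68 mm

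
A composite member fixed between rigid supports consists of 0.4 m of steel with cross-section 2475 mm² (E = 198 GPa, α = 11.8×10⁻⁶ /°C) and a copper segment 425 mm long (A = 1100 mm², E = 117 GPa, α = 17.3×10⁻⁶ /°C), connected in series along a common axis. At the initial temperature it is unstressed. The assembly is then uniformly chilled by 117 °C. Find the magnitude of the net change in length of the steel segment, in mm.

With the walls removed the bar would change length by δ_free = Σ αᵢΔT Lᵢ = 11.8×10⁻⁶×117×400 + 17.3×10⁻⁶×117×425 = 1.412 mm.
The rigid supports impose zero overall length change; the single axial force P common to all segments must satisfy P Σ Lᵢ/(AᵢEᵢ) = δ_free.
The series flexibility is Σ Lᵢ/(AᵢEᵢ) = 400/(2475×198×10³) + 425/(1100×117×10³) = 4.118×10⁻⁶ mm/N.
Hence P = δ_free / Σ(L/AE) = 1.412/4.118×10⁻⁶ = 343 kN (tensile).
For the steel segment, free thermal change = 11.8×10⁻⁶×117×400 = 0.5522 mm and elastic change from P = 343000×400/(2475×198×10³) = 0.2799 mm; these oppose, so the net change is 0.272 mm (segment shortens).

|ΔL| ≈ 0.272 mm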